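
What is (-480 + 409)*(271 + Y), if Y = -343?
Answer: 5112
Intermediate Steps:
(-480 + 409)*(271 + Y) = (-480 + 409)*(271 - 343) = -71*(-72) = 5112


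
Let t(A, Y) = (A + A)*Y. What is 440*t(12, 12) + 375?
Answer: 127095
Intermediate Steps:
t(A, Y) = 2*A*Y (t(A, Y) = (2*A)*Y = 2*A*Y)
440*t(12, 12) + 375 = 440*(2*12*12) + 375 = 440*288 + 375 = 126720 + 375 = 127095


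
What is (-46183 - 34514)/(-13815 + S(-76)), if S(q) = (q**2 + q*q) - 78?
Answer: 80697/2341 ≈ 34.471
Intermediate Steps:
S(q) = -78 + 2*q**2 (S(q) = (q**2 + q**2) - 78 = 2*q**2 - 78 = -78 + 2*q**2)
(-46183 - 34514)/(-13815 + S(-76)) = (-46183 - 34514)/(-13815 + (-78 + 2*(-76)**2)) = -80697/(-13815 + (-78 + 2*5776)) = -80697/(-13815 + (-78 + 11552)) = -80697/(-13815 + 11474) = -80697/(-2341) = -80697*(-1/2341) = 80697/2341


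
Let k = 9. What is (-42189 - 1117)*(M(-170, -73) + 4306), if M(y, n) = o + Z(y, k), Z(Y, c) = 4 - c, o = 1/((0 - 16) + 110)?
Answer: -8754199635/47 ≈ -1.8626e+8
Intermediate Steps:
o = 1/94 (o = 1/(-16 + 110) = 1/94 ≈ 0.010638)
M(y, n) = -469/94 (M(y, n) = 1/94 + (4 - 1*9) = 1/94 + (4 - 9) = 1/94 - 5 = -469/94)
(-42189 - 1117)*(M(-170, -73) + 4306) = (-42189 - 1117)*(-469/94 + 4306) = -43306*404295/94 = -8754199635/47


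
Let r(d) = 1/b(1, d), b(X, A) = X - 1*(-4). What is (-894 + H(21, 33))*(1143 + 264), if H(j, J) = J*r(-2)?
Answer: -6242859/5 ≈ -1.2486e+6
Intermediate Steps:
b(X, A) = 4 + X (b(X, A) = X + 4 = 4 + X)
r(d) = 1/5 (r(d) = 1/(4 + 1) = 1/5)
H(j, J) = J/5 (H(j, J) = J*(1/5) = J/5)
(-894 + H(21, 33))*(1143 + 264) = (-894 + (1/5)*33)*(1143 + 264) = (-894 + 33/5)*1407 = -4437/5*1407 = -6242859/5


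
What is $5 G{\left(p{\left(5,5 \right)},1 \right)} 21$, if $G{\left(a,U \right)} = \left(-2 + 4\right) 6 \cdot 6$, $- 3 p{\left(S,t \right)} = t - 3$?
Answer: $7560$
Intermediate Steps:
$p{\left(S,t \right)} = 1 - \frac{t}{3}$ ($p{\left(S,t \right)} = - \frac{t - 3}{3} = - \frac{-3 + t}{3} = 1 - \frac{t}{3}$)
$G{\left(a,U \right)} = 72$ ($G{\left(a,U \right)} = 2 \cdot 36 = 72$)
$5 G{\left(p{\left(5,5 \right)},1 \right)} 21 = 5 \cdot 72 \cdot 21 = 360 \cdot 21 = 7560$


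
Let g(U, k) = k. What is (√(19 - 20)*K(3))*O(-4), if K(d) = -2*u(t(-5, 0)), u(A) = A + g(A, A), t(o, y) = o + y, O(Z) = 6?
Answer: 120*I ≈ 120.0*I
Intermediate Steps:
u(A) = 2*A (u(A) = A + A = 2*A)
K(d) = 20 (K(d) = -4*(-5 + 0) = -4*(-5) = -2*(-10) = 20)
(√(19 - 20)*K(3))*O(-4) = (√(19 - 20)*20)*6 = (√(-1)*20)*6 = (I*20)*6 = (20*I)*6 = 120*I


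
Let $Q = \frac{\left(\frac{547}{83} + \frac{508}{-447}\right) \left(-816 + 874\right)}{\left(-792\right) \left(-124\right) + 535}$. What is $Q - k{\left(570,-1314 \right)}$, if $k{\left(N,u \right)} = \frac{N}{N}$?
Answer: $- \frac{3651728033}{3663464043} \approx -0.9968$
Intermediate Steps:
$k{\left(N,u \right)} = 1$
$Q = \frac{11736010}{3663464043}$ ($Q = \frac{\left(547 \cdot \frac{1}{83} + 508 \left(- \frac{1}{447}\right)\right) 58}{98208 + 535} = \frac{\left(\frac{547}{83} - \frac{508}{447}\right) 58}{98743} = \frac{202345}{37101} \cdot 58 \cdot \frac{1}{98743} = \frac{11736010}{37101} \cdot \frac{1}{98743} = \frac{11736010}{3663464043} \approx 0.0032035$)
$Q - k{\left(570,-1314 \right)} = \frac{11736010}{3663464043} - 1 = - \frac{3651728033}{3663464043}$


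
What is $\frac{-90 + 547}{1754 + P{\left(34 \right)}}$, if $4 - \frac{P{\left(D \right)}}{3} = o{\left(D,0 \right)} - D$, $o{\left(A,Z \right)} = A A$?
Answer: $- \frac{457}{1600} \approx -0.28562$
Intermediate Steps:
$o{\left(A,Z \right)} = A^{2}$
$P{\left(D \right)} = 12 - 3 D^{2} + 3 D$ ($P{\left(D \right)} = 12 - 3 \left(D^{2} - D\right) = 12 - \left(- 3 D + 3 D^{2}\right) = 12 - 3 D^{2} + 3 D$)
$\frac{-90 + 547}{1754 + P{\left(34 \right)}} = \frac{-90 + 547}{1754 + \left(12 - 3 \cdot 34^{2} + 3 \cdot 34\right)} = \frac{457}{1754 + \left(12 - 3468 + 102\right)} = \frac{457}{1754 - 3354} = \frac{457}{-1600} = 457 \left(- \frac{1}{1600}\right) = - \frac{457}{1600}$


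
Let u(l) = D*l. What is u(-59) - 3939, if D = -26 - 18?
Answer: -1343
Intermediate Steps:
D = -44
u(l) = -44*l
u(-59) - 3939 = -44*(-59) - 3939 = 2596 - 3939 = -1343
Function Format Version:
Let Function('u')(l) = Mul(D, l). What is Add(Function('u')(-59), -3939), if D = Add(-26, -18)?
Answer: -1343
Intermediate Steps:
D = -44
Function('u')(l) = Mul(-44, l)
Add(Function('u')(-59), -3939) = Add(Mul(-44, -59), -3939) = Add(2596, -3939) = -1343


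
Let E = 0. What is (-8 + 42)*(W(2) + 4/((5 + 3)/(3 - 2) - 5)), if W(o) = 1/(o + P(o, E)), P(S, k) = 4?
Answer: 51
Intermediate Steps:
W(o) = 1/(4 + o) (W(o) = 1/(o + 4) = 1/(4 + o))
(-8 + 42)*(W(2) + 4/((5 + 3)/(3 - 2) - 5)) = (-8 + 42)*(1/(4 + 2) + 4/((5 + 3)/(3 - 2) - 5)) = 34*(1/6 + 4/(8/1 - 5)) = 34*(⅙ + 4/(8*1 - 5)) = 34*(⅙ + 4/(8 - 5)) = 34*(⅙ + 4/3) = 34*(3/2) = 51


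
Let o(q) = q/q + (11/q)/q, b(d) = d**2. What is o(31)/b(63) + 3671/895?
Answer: 172874459/42144655 ≈ 4.1019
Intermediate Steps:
o(q) = 1 + 11/q**2
o(31)/b(63) + 3671/895 = (1 + 11/31**2)/(63**2) + 3671/895 = (1 + 11*(1/961))/3969 + 3671*(1/895) = (1 + 11/961)*(1/3969) + 3671/895 = (972/961)*(1/3969) + 3671/895 = 12/47089 + 3671/895 = 172874459/42144655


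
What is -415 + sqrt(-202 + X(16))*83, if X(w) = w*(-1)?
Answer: -415 + 83*I*sqrt(218) ≈ -415.0 + 1225.5*I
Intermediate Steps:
X(w) = -w
-415 + sqrt(-202 + X(16))*83 = -415 + sqrt(-202 - 1*16)*83 = -415 + sqrt(-202 - 16)*83 = -415 + sqrt(-218)*83 = -415 + (I*sqrt(218))*83 = -415 + 83*I*sqrt(218)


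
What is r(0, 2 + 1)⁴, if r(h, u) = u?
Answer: 81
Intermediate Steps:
r(0, 2 + 1)⁴ = (2 + 1)⁴ = 3⁴ = 81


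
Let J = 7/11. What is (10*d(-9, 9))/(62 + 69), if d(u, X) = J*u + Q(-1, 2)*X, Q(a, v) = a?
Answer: -1620/1441 ≈ -1.1242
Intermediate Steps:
J = 7/11 (J = 7*(1/11) = 7/11 ≈ 0.63636)
d(u, X) = -X + 7*u/11 (d(u, X) = 7*u/11 - X = -X + 7*u/11)
(10*d(-9, 9))/(62 + 69) = (10*(-1*9 + (7/11)*(-9)))/(62 + 69) = (10*(-9 - 63/11))/131 = (10*(-162/11))*(1/131) = -1620/11*1/131 = -1620/1441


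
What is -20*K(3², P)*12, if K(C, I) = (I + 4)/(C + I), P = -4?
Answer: 0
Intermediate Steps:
K(C, I) = (4 + I)/(C + I)
-20*K(3², P)*12 = -20*(4 - 4)/(3² - 4)*12 = -20*0/(9 - 4)*12 = -20*0/5*12 = -4*0*12 = -20*0*12 = 0*12 = 0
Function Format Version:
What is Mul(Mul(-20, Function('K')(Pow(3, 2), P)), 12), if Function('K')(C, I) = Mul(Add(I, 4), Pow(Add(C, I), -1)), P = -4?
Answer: 0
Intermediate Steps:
Function('K')(C, I) = Mul(Pow(Add(C, I), -1), Add(4, I)) (Function('K')(C, I) = Mul(Add(4, I), Pow(Add(C, I), -1)) = Mul(Pow(Add(C, I), -1), Add(4, I)))
Mul(Mul(-20, Function('K')(Pow(3, 2), P)), 12) = Mul(Mul(-20, Mul(Pow(Add(Pow(3, 2), -4), -1), Add(4, -4))), 12) = Mul(Mul(-20, Mul(Pow(Add(9, -4), -1), 0)), 12) = Mul(Mul(-20, Mul(Pow(5, -1), 0)), 12) = Mul(Mul(-20, Mul(Rational(1, 5), 0)), 12) = Mul(Mul(-20, 0), 12) = Mul(0, 12) = 0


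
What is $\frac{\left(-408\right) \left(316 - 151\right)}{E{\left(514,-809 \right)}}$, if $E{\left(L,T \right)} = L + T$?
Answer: $\frac{13464}{59} \approx 228.2$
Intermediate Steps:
$\frac{\left(-408\right) \left(316 - 151\right)}{E{\left(514,-809 \right)}} = \frac{\left(-408\right) \left(316 - 151\right)}{514 - 809} = \frac{\left(-408\right) 165}{-295} = \left(-67320\right) \left(- \frac{1}{295}\right) = \frac{13464}{59}$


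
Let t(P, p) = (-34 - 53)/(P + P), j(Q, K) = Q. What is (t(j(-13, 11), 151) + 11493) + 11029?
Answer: 585659/26 ≈ 22525.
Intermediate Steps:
t(P, p) = -87/(2*P) (t(P, p) = -87*1/(2*P) = -87/(2*P))
(t(j(-13, 11), 151) + 11493) + 11029 = (-87/2/(-13) + 11493) + 11029 = (-87/2*(-1/13) + 11493) + 11029 = (87/26 + 11493) + 11029 = 298905/26 + 11029 = 585659/26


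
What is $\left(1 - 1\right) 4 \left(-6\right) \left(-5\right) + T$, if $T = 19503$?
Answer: $19503$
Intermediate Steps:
$\left(1 - 1\right) 4 \left(-6\right) \left(-5\right) + T = \left(1 - 1\right) 4 \left(-6\right) \left(-5\right) + 19503 = 0 \cdot 4 \left(-6\right) \left(-5\right) + 19503 = 0 \left(-6\right) \left(-5\right) + 19503 = 0 \left(-5\right) + 19503 = 0 + 19503 = 19503$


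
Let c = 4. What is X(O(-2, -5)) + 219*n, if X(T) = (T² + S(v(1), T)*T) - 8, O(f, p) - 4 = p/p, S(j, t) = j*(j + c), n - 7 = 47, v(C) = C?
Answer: 11868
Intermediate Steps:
n = 54 (n = 7 + 47 = 54)
S(j, t) = j*(4 + j) (S(j, t) = j*(j + 4) = j*(4 + j))
O(f, p) = 5 (O(f, p) = 4 + p/p = 4 + 1 = 5)
X(T) = -8 + T² + 5*T (X(T) = (T² + (1*(4 + 1))*T) - 8 = (T² + (1*5)*T) - 8 = (T² + 5*T) - 8 = -8 + T² + 5*T)
X(O(-2, -5)) + 219*n = (-8 + 5² + 5*5) + 219*54 = (-8 + 25 + 25) + 11826 = 42 + 11826 = 11868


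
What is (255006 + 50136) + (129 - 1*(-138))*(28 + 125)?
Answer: 345993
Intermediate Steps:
(255006 + 50136) + (129 - 1*(-138))*(28 + 125) = 305142 + (129 + 138)*153 = 305142 + 267*153 = 305142 + 40851 = 345993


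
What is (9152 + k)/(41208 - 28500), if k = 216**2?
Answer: 13952/3177 ≈ 4.3916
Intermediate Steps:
k = 46656
(9152 + k)/(41208 - 28500) = (9152 + 46656)/(41208 - 28500) = 55808/12708 = 55808*(1/12708) = 13952/3177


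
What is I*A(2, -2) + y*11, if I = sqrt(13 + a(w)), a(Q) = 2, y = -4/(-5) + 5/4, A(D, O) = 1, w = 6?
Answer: 451/20 + sqrt(15) ≈ 26.423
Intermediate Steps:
y = 41/20 (y = -4*(-1/5) + 5*(1/4) = 4/5 + 5/4 = 41/20 ≈ 2.0500)
I = sqrt(15) (I = sqrt(13 + 2) = sqrt(15) ≈ 3.8730)
I*A(2, -2) + y*11 = sqrt(15)*1 + (41/20)*11 = sqrt(15) + 451/20 = 451/20 + sqrt(15)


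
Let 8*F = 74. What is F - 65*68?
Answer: -17643/4 ≈ -4410.8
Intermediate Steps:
F = 37/4 (F = (⅛)*74 = 37/4 ≈ 9.2500)
F - 65*68 = 37/4 - 65*68 = 37/4 - 4420 = -17643/4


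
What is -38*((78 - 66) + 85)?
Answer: -3686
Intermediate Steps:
-38*((78 - 66) + 85) = -38*(12 + 85) = -38*97 = -3686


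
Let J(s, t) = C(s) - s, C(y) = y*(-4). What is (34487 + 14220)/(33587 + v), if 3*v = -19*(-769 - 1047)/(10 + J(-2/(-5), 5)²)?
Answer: 1022847/722579 ≈ 1.4156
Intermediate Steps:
C(y) = -4*y
J(s, t) = -5*s (J(s, t) = -4*s - s = -5*s)
v = 17252/21 (v = (-19*(-769 - 1047)/(10 + (-(-10)/(-5))²))/3 = (-(-34504)/(10 + (-(-10)*(-1)/5)²))/3 = (-(-34504)/(10 + (-5*⅖)²))/3 = (-(-34504)/(10 + (-2)²))/3 = (-(-34504)/(10 + 4))/3 = (-(-34504)/14)/3 = (-19*(-908/7))/3 = (⅓)*(17252/7) = 17252/21 ≈ 821.52)
(34487 + 14220)/(33587 + v) = (34487 + 14220)/(33587 + 17252/21) = 48707/(722579/21) = 48707*(21/722579) = 1022847/722579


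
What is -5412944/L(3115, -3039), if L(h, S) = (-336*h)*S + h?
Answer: -5412944/3180742075 ≈ -0.0017018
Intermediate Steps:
L(h, S) = h - 336*S*h (L(h, S) = -336*S*h + h = h - 336*S*h)
-5412944/L(3115, -3039) = -5412944*1/(3115*(1 - 336*(-3039))) = -5412944*1/(3115*(1 + 1021104)) = -5412944/(3115*1021105) = -5412944/3180742075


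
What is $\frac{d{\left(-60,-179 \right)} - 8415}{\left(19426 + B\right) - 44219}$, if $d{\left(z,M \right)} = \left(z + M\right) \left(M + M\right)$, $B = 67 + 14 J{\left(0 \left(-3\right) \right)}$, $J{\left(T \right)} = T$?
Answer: $- \frac{77147}{24726} \approx -3.1201$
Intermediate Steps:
$B = 67$ ($B = 67 + 14 \cdot 0 \left(-3\right) = 67 + 14 \cdot 0 = 67 + 0 = 67$)
$d{\left(z,M \right)} = 2 M \left(M + z\right)$ ($d{\left(z,M \right)} = \left(M + z\right) 2 M = 2 M \left(M + z\right)$)
$\frac{d{\left(-60,-179 \right)} - 8415}{\left(19426 + B\right) - 44219} = \frac{2 \left(-179\right) \left(-179 - 60\right) - 8415}{\left(19426 + 67\right) - 44219} = \frac{2 \left(-179\right) \left(-239\right) - 8415}{19493 - 44219} = \frac{85562 - 8415}{-24726} = 77147 \left(- \frac{1}{24726}\right) = - \frac{77147}{24726}$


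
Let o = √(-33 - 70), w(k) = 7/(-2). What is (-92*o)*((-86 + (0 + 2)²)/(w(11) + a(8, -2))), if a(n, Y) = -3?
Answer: -15088*I*√103/13 ≈ -11779.0*I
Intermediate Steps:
w(k) = -7/2 (w(k) = 7*(-½) = -7/2)
o = I*√103 (o = √(-103) = I*√103 ≈ 10.149*I)
(-92*o)*((-86 + (0 + 2)²)/(w(11) + a(8, -2))) = (-92*I*√103)*((-86 + (0 + 2)²)/(-7/2 - 3)) = (-92*I*√103)*((-86 + 2²)/(-13/2)) = (-92*I*√103)*((-86 + 4)*(-2/13)) = (-92*I*√103)*(-82*(-2/13)) = -92*I*√103*(164/13) = -15088*I*√103/13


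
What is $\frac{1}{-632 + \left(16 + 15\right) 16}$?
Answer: $- \frac{1}{136} \approx -0.0073529$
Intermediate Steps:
$\frac{1}{-632 + \left(16 + 15\right) 16} = \frac{1}{-632 + 31 \cdot 16} = \frac{1}{-632 + 496} = \frac{1}{-136} = - \frac{1}{136}$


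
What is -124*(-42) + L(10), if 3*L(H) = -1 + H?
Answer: 5211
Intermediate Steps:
L(H) = -⅓ + H/3 (L(H) = (-1 + H)/3 = -⅓ + H/3)
-124*(-42) + L(10) = -124*(-42) + (-⅓ + (⅓)*10) = 5208 + (-⅓ + 10/3) = 5208 + 3 = 5211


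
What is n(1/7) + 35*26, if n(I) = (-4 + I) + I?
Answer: 6344/7 ≈ 906.29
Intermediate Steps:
n(I) = -4 + 2*I
n(1/7) + 35*26 = (-4 + 2/7) + 35*26 = (-4 + 2*(⅐)) + 910 = (-4 + 2/7) + 910 = -26/7 + 910 = 6344/7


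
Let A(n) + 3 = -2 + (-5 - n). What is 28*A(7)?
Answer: -476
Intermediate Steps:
A(n) = -10 - n (A(n) = -3 + (-2 + (-5 - n)) = -3 + (-7 - n) = -10 - n)
28*A(7) = 28*(-10 - 1*7) = 28*(-10 - 7) = 28*(-17) = -476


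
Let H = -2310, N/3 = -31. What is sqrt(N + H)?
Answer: 3*I*sqrt(267) ≈ 49.02*I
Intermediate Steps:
N = -93 (N = 3*(-31) = -93)
sqrt(N + H) = sqrt(-93 - 2310) = sqrt(-2403) = 3*I*sqrt(267)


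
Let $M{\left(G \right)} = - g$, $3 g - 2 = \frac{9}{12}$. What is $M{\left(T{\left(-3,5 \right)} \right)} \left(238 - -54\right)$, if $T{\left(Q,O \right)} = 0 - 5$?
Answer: $- \frac{803}{3} \approx -267.67$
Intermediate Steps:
$T{\left(Q,O \right)} = -5$
$g = \frac{11}{12}$ ($g = \frac{2}{3} + \frac{9 \cdot \frac{1}{12}}{3} = \frac{2}{3} + \frac{1}{3} \cdot \frac{3}{4} = \frac{2}{3} + \frac{1}{4} = \frac{11}{12} \approx 0.91667$)
$M{\left(G \right)} = - \frac{11}{12}$ ($M{\left(G \right)} = \left(-1\right) \frac{11}{12} = - \frac{11}{12}$)
$M{\left(T{\left(-3,5 \right)} \right)} \left(238 - -54\right) = - \frac{11 \left(238 - -54\right)}{12} = - \frac{11 \left(238 + 54\right)}{12} = \left(- \frac{11}{12}\right) 292 = - \frac{803}{3}$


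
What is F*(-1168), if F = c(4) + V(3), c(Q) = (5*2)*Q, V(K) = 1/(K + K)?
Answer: -140744/3 ≈ -46915.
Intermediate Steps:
V(K) = 1/(2*K)
c(Q) = 10*Q
F = 241/6 (F = 10*4 + (1/2)/3 = 40 + (1/2)*(1/3) = 40 + 1/6 = 241/6 ≈ 40.167)
F*(-1168) = (241/6)*(-1168) = -140744/3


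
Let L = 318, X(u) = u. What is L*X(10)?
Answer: 3180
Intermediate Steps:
L*X(10) = 318*10 = 3180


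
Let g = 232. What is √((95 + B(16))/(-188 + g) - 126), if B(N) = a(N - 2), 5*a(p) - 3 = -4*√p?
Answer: √(-1498310 - 220*√14)/110 ≈ 11.131*I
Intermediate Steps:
a(p) = ⅗ - 4*√p/5 (a(p) = ⅗ + (-4*√p)/5 = ⅗ - 4*√p/5)
B(N) = ⅗ - 4*√(-2 + N)/5 (B(N) = ⅗ - 4*√(N - 2)/5 = ⅗ - 4*√(-2 + N)/5)
√((95 + B(16))/(-188 + g) - 126) = √((95 + (⅗ - 4*√(-2 + 16)/5))/(-188 + 232) - 126) = √((95 + (⅗ - 4*√14/5))/44 - 126) = √((478/5 - 4*√14/5)*(1/44) - 126) = √((239/110 - √14/55) - 126) = √(-13621/110 - √14/55)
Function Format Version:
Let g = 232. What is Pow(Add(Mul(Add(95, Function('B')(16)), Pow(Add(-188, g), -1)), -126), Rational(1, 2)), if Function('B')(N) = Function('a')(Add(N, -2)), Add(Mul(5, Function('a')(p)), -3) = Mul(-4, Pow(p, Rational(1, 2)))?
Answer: Mul(Rational(1, 110), Pow(Add(-1498310, Mul(-220, Pow(14, Rational(1, 2)))), Rational(1, 2))) ≈ Mul(11.131, I)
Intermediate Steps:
Function('a')(p) = Add(Rational(3, 5), Mul(Rational(-4, 5), Pow(p, Rational(1, 2)))) (Function('a')(p) = Add(Rational(3, 5), Mul(Rational(1, 5), Mul(-4, Pow(p, Rational(1, 2))))) = Add(Rational(3, 5), Mul(Rational(-4, 5), Pow(p, Rational(1, 2)))))
Function('B')(N) = Add(Rational(3, 5), Mul(Rational(-4, 5), Pow(Add(-2, N), Rational(1, 2)))) (Function('B')(N) = Add(Rational(3, 5), Mul(Rational(-4, 5), Pow(Add(N, -2), Rational(1, 2)))) = Add(Rational(3, 5), Mul(Rational(-4, 5), Pow(Add(-2, N), Rational(1, 2)))))
Pow(Add(Mul(Add(95, Function('B')(16)), Pow(Add(-188, g), -1)), -126), Rational(1, 2)) = Pow(Add(Mul(Add(95, Add(Rational(3, 5), Mul(Rational(-4, 5), Pow(Add(-2, 16), Rational(1, 2))))), Pow(Add(-188, 232), -1)), -126), Rational(1, 2)) = Pow(Add(Mul(Add(95, Add(Rational(3, 5), Mul(Rational(-4, 5), Pow(14, Rational(1, 2))))), Pow(44, -1)), -126), Rational(1, 2)) = Pow(Add(Mul(Add(Rational(478, 5), Mul(Rational(-4, 5), Pow(14, Rational(1, 2)))), Rational(1, 44)), -126), Rational(1, 2)) = Pow(Add(Add(Rational(239, 110), Mul(Rational(-1, 55), Pow(14, Rational(1, 2)))), -126), Rational(1, 2)) = Pow(Add(Rational(-13621, 110), Mul(Rational(-1, 55), Pow(14, Rational(1, 2)))), Rational(1, 2))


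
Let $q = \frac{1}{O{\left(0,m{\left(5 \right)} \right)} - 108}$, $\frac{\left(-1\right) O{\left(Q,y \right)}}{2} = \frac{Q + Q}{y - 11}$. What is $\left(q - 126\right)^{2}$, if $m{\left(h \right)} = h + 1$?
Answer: $\frac{185204881}{11664} \approx 15878.0$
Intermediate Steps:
$m{\left(h \right)} = 1 + h$
$O{\left(Q,y \right)} = - \frac{4 Q}{-11 + y}$ ($O{\left(Q,y \right)} = - 2 \frac{Q + Q}{y - 11} = - 2 \frac{2 Q}{-11 + y} = - \frac{4 Q}{-11 + y}$)
$q = - \frac{1}{108}$ ($q = \frac{1}{\left(-4\right) 0 \frac{1}{-11 + \left(1 + 5\right)} - 108} = \frac{1}{\left(-4\right) 0 \frac{1}{-11 + 6} - 108} = \frac{1}{\left(-4\right) 0 \frac{1}{-5} - 108} = \frac{1}{\left(-4\right) 0 \left(- \frac{1}{5}\right) - 108} = \frac{1}{0 - 108} = \frac{1}{-108} = - \frac{1}{108} \approx -0.0092593$)
$\left(q - 126\right)^{2} = \left(- \frac{1}{108} - 126\right)^{2} = \left(- \frac{13609}{108}\right)^{2} = \frac{185204881}{11664}$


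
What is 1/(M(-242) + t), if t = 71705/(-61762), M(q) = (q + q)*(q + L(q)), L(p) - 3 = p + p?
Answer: 61762/21612428479 ≈ 2.8577e-6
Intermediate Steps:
L(p) = 3 + 2*p (L(p) = 3 + (p + p) = 3 + 2*p)
M(q) = 2*q*(3 + 3*q) (M(q) = (q + q)*(q + (3 + 2*q)) = (2*q)*(3 + 3*q) = 2*q*(3 + 3*q))
t = -71705/61762 (t = 71705*(-1/61762) = -71705/61762 ≈ -1.1610)
1/(M(-242) + t) = 1/(6*(-242)*(1 - 242) - 71705/61762) = 1/(6*(-242)*(-241) - 71705/61762) = 1/(349932 - 71705/61762) = 1/(21612428479/61762) = 61762/21612428479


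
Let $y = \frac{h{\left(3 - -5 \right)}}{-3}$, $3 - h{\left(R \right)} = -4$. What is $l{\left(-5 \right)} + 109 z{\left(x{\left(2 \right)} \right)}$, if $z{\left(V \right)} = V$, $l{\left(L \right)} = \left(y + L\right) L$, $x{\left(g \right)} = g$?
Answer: $\frac{764}{3} \approx 254.67$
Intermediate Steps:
$h{\left(R \right)} = 7$ ($h{\left(R \right)} = 3 - -4 = 3 + 4 = 7$)
$y = - \frac{7}{3}$ ($y = \frac{7}{-3} = 7 \left(- \frac{1}{3}\right) = - \frac{7}{3} \approx -2.3333$)
$l{\left(L \right)} = L \left(- \frac{7}{3} + L\right)$ ($l{\left(L \right)} = \left(- \frac{7}{3} + L\right) L = L \left(- \frac{7}{3} + L\right)$)
$l{\left(-5 \right)} + 109 z{\left(x{\left(2 \right)} \right)} = \frac{1}{3} \left(-5\right) \left(-7 + 3 \left(-5\right)\right) + 109 \cdot 2 = \frac{1}{3} \left(-5\right) \left(-7 - 15\right) + 218 = \frac{1}{3} \left(-5\right) \left(-22\right) + 218 = \frac{110}{3} + 218 = \frac{764}{3}$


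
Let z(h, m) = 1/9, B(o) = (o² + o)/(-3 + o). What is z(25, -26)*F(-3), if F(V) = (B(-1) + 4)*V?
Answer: -4/3 ≈ -1.3333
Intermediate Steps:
B(o) = (o + o²)/(-3 + o)
z(h, m) = ⅑
F(V) = 4*V (F(V) = (-(1 - 1)/(-3 - 1) + 4)*V = (-1*0/(-4) + 4)*V = (-1*(-¼)*0 + 4)*V = (0 + 4)*V = 4*V)
z(25, -26)*F(-3) = (4*(-3))/9 = (⅑)*(-12) = -4/3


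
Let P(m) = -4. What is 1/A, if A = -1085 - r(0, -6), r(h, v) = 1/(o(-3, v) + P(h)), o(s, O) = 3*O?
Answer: -22/23869 ≈ -0.00092170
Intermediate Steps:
r(h, v) = 1/(-4 + 3*v) (r(h, v) = 1/(3*v - 4) = 1/(-4 + 3*v))
A = -23869/22 (A = -1085 - 1/(-4 + 3*(-6)) = -1085 - 1/(-4 - 18) = -1085 - 1/(-22) = -1085 - 1*(-1/22) = -1085 + 1/22 = -23869/22 ≈ -1085.0)
1/A = 1/(-23869/22) = -22/23869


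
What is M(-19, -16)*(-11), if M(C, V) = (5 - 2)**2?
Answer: -99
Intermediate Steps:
M(C, V) = 9 (M(C, V) = 3**2 = 9)
M(-19, -16)*(-11) = 9*(-11) = -99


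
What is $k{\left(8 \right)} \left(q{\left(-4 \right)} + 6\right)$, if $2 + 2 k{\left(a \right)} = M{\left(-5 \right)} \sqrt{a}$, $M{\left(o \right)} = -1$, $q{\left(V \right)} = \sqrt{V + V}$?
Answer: $-6 - 4 i - 2 \sqrt{2} \left(3 + i\right) \approx -14.485 - 6.8284 i$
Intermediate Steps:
$q{\left(V \right)} = \sqrt{2} \sqrt{V}$ ($q{\left(V \right)} = \sqrt{2 V} = \sqrt{2} \sqrt{V}$)
$k{\left(a \right)} = -1 - \frac{\sqrt{a}}{2}$ ($k{\left(a \right)} = -1 + \frac{\left(-1\right) \sqrt{a}}{2} = -1 - \frac{\sqrt{a}}{2}$)
$k{\left(8 \right)} \left(q{\left(-4 \right)} + 6\right) = \left(-1 - \frac{\sqrt{8}}{2}\right) \left(\sqrt{2} \sqrt{-4} + 6\right) = \left(-1 - \frac{2 \sqrt{2}}{2}\right) \left(\sqrt{2} \cdot 2 i + 6\right) = \left(-1 - \sqrt{2}\right) \left(2 i \sqrt{2} + 6\right) = \left(-1 - \sqrt{2}\right) \left(6 + 2 i \sqrt{2}\right)$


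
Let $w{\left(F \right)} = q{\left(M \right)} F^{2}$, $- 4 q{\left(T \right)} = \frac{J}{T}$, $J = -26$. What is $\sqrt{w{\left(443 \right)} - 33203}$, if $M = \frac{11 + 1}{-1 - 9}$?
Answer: $\frac{i \sqrt{39463863}}{6} \approx 1047.0 i$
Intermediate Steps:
$M = - \frac{6}{5}$ ($M = \frac{12}{-10} = 12 \left(- \frac{1}{10}\right) = - \frac{6}{5} \approx -1.2$)
$q{\left(T \right)} = \frac{13}{2 T}$ ($q{\left(T \right)} = - \frac{\left(-26\right) \frac{1}{T}}{4} = \frac{13}{2 T}$)
$w{\left(F \right)} = - \frac{65 F^{2}}{12}$ ($w{\left(F \right)} = \frac{13}{2 \left(- \frac{6}{5}\right)} F^{2} = \frac{13}{2} \left(- \frac{5}{6}\right) F^{2} = - \frac{65 F^{2}}{12}$)
$\sqrt{w{\left(443 \right)} - 33203} = \sqrt{- \frac{65 \cdot 443^{2}}{12} - 33203} = \sqrt{\left(- \frac{65}{12}\right) 196249 - 33203} = \sqrt{- \frac{12756185}{12} - 33203} = \sqrt{- \frac{13154621}{12}} = \frac{i \sqrt{39463863}}{6}$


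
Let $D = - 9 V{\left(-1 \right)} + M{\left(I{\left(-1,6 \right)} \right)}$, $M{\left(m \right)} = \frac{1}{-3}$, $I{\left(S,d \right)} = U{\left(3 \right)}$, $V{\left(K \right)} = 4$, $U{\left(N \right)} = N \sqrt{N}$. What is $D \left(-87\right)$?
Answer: $3161$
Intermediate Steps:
$U{\left(N \right)} = N^{\frac{3}{2}}$
$I{\left(S,d \right)} = 3 \sqrt{3}$ ($I{\left(S,d \right)} = 3^{\frac{3}{2}} = 3 \sqrt{3}$)
$M{\left(m \right)} = - \frac{1}{3}$
$D = - \frac{109}{3}$ ($D = \left(-9\right) 4 - \frac{1}{3} = -36 - \frac{1}{3} = - \frac{109}{3} \approx -36.333$)
$D \left(-87\right) = \left(- \frac{109}{3}\right) \left(-87\right) = 3161$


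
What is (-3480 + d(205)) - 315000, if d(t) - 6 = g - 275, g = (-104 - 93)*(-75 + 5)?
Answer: -304959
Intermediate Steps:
g = 13790 (g = -197*(-70) = 13790)
d(t) = 13521 (d(t) = 6 + (13790 - 275) = 6 + 13515 = 13521)
(-3480 + d(205)) - 315000 = (-3480 + 13521) - 315000 = 10041 - 315000 = -304959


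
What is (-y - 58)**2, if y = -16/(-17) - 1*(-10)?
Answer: 1373584/289 ≈ 4752.9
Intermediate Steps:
y = 186/17 (y = -16*(-1/17) + 10 = 16/17 + 10 = 186/17 ≈ 10.941)
(-y - 58)**2 = (-1*186/17 - 58)**2 = (-186/17 - 58)**2 = (-1172/17)**2 = 1373584/289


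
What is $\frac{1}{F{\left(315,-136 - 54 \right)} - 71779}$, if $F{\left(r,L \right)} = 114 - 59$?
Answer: $- \frac{1}{71724} \approx -1.3942 \cdot 10^{-5}$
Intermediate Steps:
$F{\left(r,L \right)} = 55$ ($F{\left(r,L \right)} = 114 - 59 = 55$)
$\frac{1}{F{\left(315,-136 - 54 \right)} - 71779} = \frac{1}{55 - 71779} = \frac{1}{-71724} = - \frac{1}{71724}$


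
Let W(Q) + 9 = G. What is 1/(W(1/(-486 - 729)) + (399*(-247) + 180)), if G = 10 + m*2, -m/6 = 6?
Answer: -1/98444 ≈ -1.0158e-5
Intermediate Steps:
m = -36 (m = -6*6 = -36)
G = -62 (G = 10 - 36*2 = 10 - 72 = -62)
W(Q) = -71 (W(Q) = -9 - 62 = -71)
1/(W(1/(-486 - 729)) + (399*(-247) + 180)) = 1/(-71 + (399*(-247) + 180)) = 1/(-71 + (-98553 + 180)) = 1/(-71 - 98373) = 1/(-98444) = -1/98444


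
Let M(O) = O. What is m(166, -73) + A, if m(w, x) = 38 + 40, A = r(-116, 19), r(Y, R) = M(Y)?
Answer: -38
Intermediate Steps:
r(Y, R) = Y
A = -116
m(w, x) = 78
m(166, -73) + A = 78 - 116 = -38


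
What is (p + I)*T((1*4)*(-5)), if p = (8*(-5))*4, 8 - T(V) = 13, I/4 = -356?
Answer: 7920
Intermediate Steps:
I = -1424 (I = 4*(-356) = -1424)
T(V) = -5 (T(V) = 8 - 1*13 = 8 - 13 = -5)
p = -160 (p = -40*4 = -160)
(p + I)*T((1*4)*(-5)) = (-160 - 1424)*(-5) = -1584*(-5) = 7920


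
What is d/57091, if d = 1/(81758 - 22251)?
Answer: 1/3397314137 ≈ 2.9435e-10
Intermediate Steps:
d = 1/59507 ≈ 1.6805e-5
d/57091 = (1/59507)/57091 = (1/59507)*(1/57091) = 1/3397314137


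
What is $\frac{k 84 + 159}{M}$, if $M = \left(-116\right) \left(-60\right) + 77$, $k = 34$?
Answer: $\frac{3015}{7037} \approx 0.42845$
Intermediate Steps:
$M = 7037$ ($M = 6960 + 77 = 7037$)
$\frac{k 84 + 159}{M} = \frac{34 \cdot 84 + 159}{7037} = \left(2856 + 159\right) \frac{1}{7037} = 3015 \cdot \frac{1}{7037} = \frac{3015}{7037}$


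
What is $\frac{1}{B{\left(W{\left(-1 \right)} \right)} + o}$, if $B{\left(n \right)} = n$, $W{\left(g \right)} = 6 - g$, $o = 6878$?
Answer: $\frac{1}{6885} \approx 0.00014524$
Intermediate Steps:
$\frac{1}{B{\left(W{\left(-1 \right)} \right)} + o} = \frac{1}{\left(6 - -1\right) + 6878} = \frac{1}{\left(6 + 1\right) + 6878} = \frac{1}{7 + 6878} = \frac{1}{6885}$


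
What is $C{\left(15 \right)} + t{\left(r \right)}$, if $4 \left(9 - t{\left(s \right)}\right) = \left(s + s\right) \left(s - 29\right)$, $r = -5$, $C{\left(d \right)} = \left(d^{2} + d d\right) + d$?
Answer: $389$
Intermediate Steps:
$C{\left(d \right)} = d + 2 d^{2}$ ($C{\left(d \right)} = \left(d^{2} + d^{2}\right) + d = 2 d^{2} + d = d + 2 d^{2}$)
$t{\left(s \right)} = 9 - \frac{s \left(-29 + s\right)}{2}$ ($t{\left(s \right)} = 9 - \frac{\left(s + s\right) \left(s - 29\right)}{4} = 9 - \frac{2 s \left(-29 + s\right)}{4} = 9 - \frac{s \left(-29 + s\right)}{2}$)
$C{\left(15 \right)} + t{\left(r \right)} = 15 \left(1 + 2 \cdot 15\right) + \left(9 - \frac{\left(-5\right)^{2}}{2} + \frac{29}{2} \left(-5\right)\right) = 15 \left(1 + 30\right) - 76 = 15 \cdot 31 - 76 = 465 - 76 = 389$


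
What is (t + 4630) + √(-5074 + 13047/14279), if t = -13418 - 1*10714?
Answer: -19502 + I*√1034350755121/14279 ≈ -19502.0 + 71.226*I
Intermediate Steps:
t = -24132 (t = -13418 - 10714 = -24132)
(t + 4630) + √(-5074 + 13047/14279) = (-24132 + 4630) + √(-5074 + 13047/14279) = -19502 + √(-5074 + 13047*(1/14279)) = -19502 + √(-5074 + 13047/14279) = -19502 + √(-72438599/14279) = -19502 + I*√1034350755121/14279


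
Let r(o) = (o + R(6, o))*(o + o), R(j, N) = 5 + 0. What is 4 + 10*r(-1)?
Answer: -76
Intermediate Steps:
R(j, N) = 5
r(o) = 2*o*(5 + o) (r(o) = (o + 5)*(o + o) = (5 + o)*(2*o) = 2*o*(5 + o))
4 + 10*r(-1) = 4 + 10*(2*(-1)*(5 - 1)) = 4 + 10*(2*(-1)*4) = 4 + 10*(-8) = 4 - 80 = -76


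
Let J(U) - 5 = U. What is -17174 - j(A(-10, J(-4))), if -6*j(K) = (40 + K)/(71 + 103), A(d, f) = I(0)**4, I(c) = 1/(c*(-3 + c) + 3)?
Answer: -1452298895/84564 ≈ -17174.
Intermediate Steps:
J(U) = 5 + U
I(c) = 1/(3 + c*(-3 + c))
A(d, f) = 1/81 (A(d, f) = (1/(3 + 0**2 - 3*0))**4 = (1/(3 + 0 + 0))**4 = (1/3)**4 = 1/81)
j(K) = -10/261 - K/1044 (j(K) = -(40 + K)/(6*(71 + 103)) = -(40 + K)/(6*174) = -(20/87 + K/174)/6 = -10/261 - K/1044)
-17174 - j(A(-10, J(-4))) = -17174 - (-10/261 - 1/1044*1/81) = -17174 - (-10/261 - 1/84564) = -17174 - 1*(-3241/84564) = -17174 + 3241/84564 = -1452298895/84564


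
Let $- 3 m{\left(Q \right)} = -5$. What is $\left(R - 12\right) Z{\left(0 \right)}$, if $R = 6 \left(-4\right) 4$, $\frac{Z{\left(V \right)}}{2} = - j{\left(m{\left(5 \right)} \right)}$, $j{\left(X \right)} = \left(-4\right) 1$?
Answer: $-864$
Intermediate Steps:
$m{\left(Q \right)} = \frac{5}{3}$ ($m{\left(Q \right)} = \left(- \frac{1}{3}\right) \left(-5\right) = \frac{5}{3}$)
$j{\left(X \right)} = -4$
$Z{\left(V \right)} = 8$ ($Z{\left(V \right)} = 2 \left(\left(-1\right) \left(-4\right)\right) = 2 \cdot 4 = 8$)
$R = -96$ ($R = \left(-24\right) 4 = -96$)
$\left(R - 12\right) Z{\left(0 \right)} = \left(-96 - 12\right) 8 = \left(-108\right) 8 = -864$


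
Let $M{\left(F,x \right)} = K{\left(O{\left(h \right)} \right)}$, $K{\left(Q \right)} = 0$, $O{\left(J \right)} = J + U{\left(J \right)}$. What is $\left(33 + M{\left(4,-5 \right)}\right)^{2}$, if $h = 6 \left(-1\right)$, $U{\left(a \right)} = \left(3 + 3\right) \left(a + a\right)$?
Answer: $1089$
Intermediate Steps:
$U{\left(a \right)} = 12 a$ ($U{\left(a \right)} = 6 \cdot 2 a = 12 a$)
$h = -6$
$O{\left(J \right)} = 13 J$ ($O{\left(J \right)} = J + 12 J = 13 J$)
$M{\left(F,x \right)} = 0$
$\left(33 + M{\left(4,-5 \right)}\right)^{2} = \left(33 + 0\right)^{2} = 33^{2} = 1089$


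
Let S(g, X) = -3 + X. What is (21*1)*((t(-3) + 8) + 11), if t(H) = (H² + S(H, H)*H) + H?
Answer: 903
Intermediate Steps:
t(H) = H + H² + H*(-3 + H) (t(H) = (H² + (-3 + H)*H) + H = (H² + H*(-3 + H)) + H = H + H² + H*(-3 + H))
(21*1)*((t(-3) + 8) + 11) = (21*1)*((2*(-3)*(-1 - 3) + 8) + 11) = 21*((2*(-3)*(-4) + 8) + 11) = 21*((24 + 8) + 11) = 21*(32 + 11) = 21*43 = 903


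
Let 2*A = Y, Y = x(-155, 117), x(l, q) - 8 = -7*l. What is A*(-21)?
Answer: -22953/2 ≈ -11477.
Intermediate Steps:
x(l, q) = 8 - 7*l
Y = 1093 (Y = 8 - 7*(-155) = 8 + 1085 = 1093)
A = 1093/2 (A = (1/2)*1093 = 1093/2 ≈ 546.50)
A*(-21) = (1093/2)*(-21) = -22953/2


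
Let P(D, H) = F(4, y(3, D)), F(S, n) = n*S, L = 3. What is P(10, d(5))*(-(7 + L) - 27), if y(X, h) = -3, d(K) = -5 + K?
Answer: 444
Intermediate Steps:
F(S, n) = S*n
P(D, H) = -12 (P(D, H) = 4*(-3) = -12)
P(10, d(5))*(-(7 + L) - 27) = -12*(-(7 + 3) - 27) = -12*(-1*10 - 27) = -12*(-10 - 27) = -12*(-37) = 444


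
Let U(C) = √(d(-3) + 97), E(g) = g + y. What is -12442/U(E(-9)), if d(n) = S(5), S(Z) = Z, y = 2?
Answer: -6221*√102/51 ≈ -1231.9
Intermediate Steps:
d(n) = 5
E(g) = 2 + g (E(g) = g + 2 = 2 + g)
U(C) = √102 (U(C) = √(5 + 97) = √102)
-12442/U(E(-9)) = -12442*√102/102 = -6221*√102/51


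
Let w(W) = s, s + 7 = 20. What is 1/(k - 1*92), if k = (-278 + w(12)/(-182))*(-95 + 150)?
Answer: -14/215403 ≈ -6.4994e-5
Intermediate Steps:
s = 13 (s = -7 + 20 = 13)
w(W) = 13
k = -214115/14 (k = (-278 + 13/(-182))*(-95 + 150) = (-278 + 13*(-1/182))*55 = (-278 - 1/14)*55 = -3893/14*55 = -214115/14 ≈ -15294.)
1/(k - 1*92) = 1/(-214115/14 - 1*92) = 1/(-214115/14 - 92) = 1/(-215403/14) = -14/215403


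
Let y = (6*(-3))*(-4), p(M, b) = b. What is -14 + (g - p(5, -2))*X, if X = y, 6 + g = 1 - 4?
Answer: -518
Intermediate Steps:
g = -9 (g = -6 + (1 - 4) = -6 - 3 = -9)
y = 72 (y = -18*(-4) = 72)
X = 72
-14 + (g - p(5, -2))*X = -14 + (-9 - 1*(-2))*72 = -14 + (-9 + 2)*72 = -14 - 7*72 = -14 - 504 = -518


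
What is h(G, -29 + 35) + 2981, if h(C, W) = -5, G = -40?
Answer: 2976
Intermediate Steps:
h(G, -29 + 35) + 2981 = -5 + 2981 = 2976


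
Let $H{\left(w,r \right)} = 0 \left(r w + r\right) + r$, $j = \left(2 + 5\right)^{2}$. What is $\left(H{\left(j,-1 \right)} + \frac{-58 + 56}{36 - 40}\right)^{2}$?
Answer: $\frac{1}{4} \approx 0.25$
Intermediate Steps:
$j = 49$ ($j = 7^{2} = 49$)
$H{\left(w,r \right)} = r$ ($H{\left(w,r \right)} = 0 \left(r + r w\right) + r = 0 + r = r$)
$\left(H{\left(j,-1 \right)} + \frac{-58 + 56}{36 - 40}\right)^{2} = \left(-1 + \frac{-58 + 56}{36 - 40}\right)^{2} = \left(-1 - \frac{2}{-4}\right)^{2} = \left(-1 - - \frac{1}{2}\right)^{2} = \left(-1 + \frac{1}{2}\right)^{2} = \left(- \frac{1}{2}\right)^{2} = \frac{1}{4}$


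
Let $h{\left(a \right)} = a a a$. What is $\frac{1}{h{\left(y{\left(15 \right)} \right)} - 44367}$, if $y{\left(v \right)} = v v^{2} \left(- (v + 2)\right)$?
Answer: $- \frac{1}{188872224653742} \approx -5.2946 \cdot 10^{-15}$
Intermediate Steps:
$y{\left(v \right)} = v^{3} \left(-2 - v\right)$ ($y{\left(v \right)} = v^{3} \left(- (2 + v)\right) = v^{3} \left(-2 - v\right)$)
$h{\left(a \right)} = a^{3}$ ($h{\left(a \right)} = a^{2} a = a^{3}$)
$\frac{1}{h{\left(y{\left(15 \right)} \right)} - 44367} = \frac{1}{\left(15^{3} \left(-2 - 15\right)\right)^{3} - 44367} = \frac{1}{\left(3375 \left(-2 - 15\right)\right)^{3} - 44367} = \frac{1}{\left(3375 \left(-17\right)\right)^{3} - 44367} = \frac{1}{\left(-57375\right)^{3} - 44367} = \frac{1}{-188872224609375 - 44367} = \frac{1}{-188872224653742} = - \frac{1}{188872224653742}$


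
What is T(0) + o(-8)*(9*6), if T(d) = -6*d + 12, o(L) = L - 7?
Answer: -798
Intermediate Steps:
o(L) = -7 + L
T(d) = 12 - 6*d
T(0) + o(-8)*(9*6) = (12 - 6*0) + (-7 - 8)*(9*6) = (12 + 0) - 15*54 = 12 - 810 = -798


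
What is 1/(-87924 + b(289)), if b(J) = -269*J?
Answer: -1/165665 ≈ -6.0363e-6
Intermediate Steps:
1/(-87924 + b(289)) = 1/(-87924 - 269*289) = 1/(-87924 - 77741) = 1/(-165665) = -1/165665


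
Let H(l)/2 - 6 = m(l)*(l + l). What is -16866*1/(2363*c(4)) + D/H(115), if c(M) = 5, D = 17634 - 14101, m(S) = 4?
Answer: 10506563/21881380 ≈ 0.48016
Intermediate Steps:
D = 3533
H(l) = 12 + 16*l (H(l) = 12 + 2*(4*(l + l)) = 12 + 2*(4*(2*l)) = 12 + 2*(8*l) = 12 + 16*l)
-16866*1/(2363*c(4)) + D/H(115) = -16866/(2363*5) + 3533/(12 + 16*115) = -16866/11815 + 3533/(12 + 1840) = -16866*1/11815 + 3533/1852 = -16866/11815 + 3533*(1/1852) = -16866/11815 + 3533/1852 = 10506563/21881380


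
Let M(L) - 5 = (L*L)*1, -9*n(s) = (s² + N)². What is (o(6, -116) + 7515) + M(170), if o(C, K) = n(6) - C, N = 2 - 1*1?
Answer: 326357/9 ≈ 36262.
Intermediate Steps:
N = 1 (N = 2 - 1 = 1)
n(s) = -(1 + s²)²/9 (n(s) = -(s² + 1)²/9 = -(1 + s²)²/9)
M(L) = 5 + L² (M(L) = 5 + (L*L)*1 = 5 + L²*1 = 5 + L²)
o(C, K) = -1369/9 - C (o(C, K) = -(1 + 6²)²/9 - C = -(1 + 36)²/9 - C = -⅑*37² - C = -⅑*1369 - C = -1369/9 - C)
(o(6, -116) + 7515) + M(170) = ((-1369/9 - 1*6) + 7515) + (5 + 170²) = ((-1369/9 - 6) + 7515) + (5 + 28900) = (-1423/9 + 7515) + 28905 = 66212/9 + 28905 = 326357/9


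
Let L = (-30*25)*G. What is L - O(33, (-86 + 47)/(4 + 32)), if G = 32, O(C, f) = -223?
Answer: -23777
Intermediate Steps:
L = -24000 (L = -30*25*32 = -750*32 = -24000)
L - O(33, (-86 + 47)/(4 + 32)) = -24000 - 1*(-223) = -24000 + 223 = -23777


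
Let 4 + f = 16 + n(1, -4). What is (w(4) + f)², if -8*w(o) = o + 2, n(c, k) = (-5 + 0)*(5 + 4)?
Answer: 18225/16 ≈ 1139.1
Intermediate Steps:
n(c, k) = -45 (n(c, k) = -5*9 = -45)
w(o) = -¼ - o/8 (w(o) = -(o + 2)/8 = -(2 + o)/8 = -¼ - o/8)
f = -33 (f = -4 + (16 - 45) = -4 - 29 = -33)
(w(4) + f)² = ((-¼ - ⅛*4) - 33)² = ((-¼ - ½) - 33)² = (-¾ - 33)² = (-135/4)² = 18225/16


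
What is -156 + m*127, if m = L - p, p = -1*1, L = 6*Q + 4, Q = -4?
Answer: -2569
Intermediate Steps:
L = -20 (L = 6*(-4) + 4 = -24 + 4 = -20)
p = -1
m = -19 (m = -20 - 1*(-1) = -20 + 1 = -19)
-156 + m*127 = -156 - 19*127 = -156 - 2413 = -2569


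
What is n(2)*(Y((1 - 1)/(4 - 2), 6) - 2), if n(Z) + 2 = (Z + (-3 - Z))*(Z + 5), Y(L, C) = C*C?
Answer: -782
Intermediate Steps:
Y(L, C) = C²
n(Z) = -17 - 3*Z (n(Z) = -2 + (Z + (-3 - Z))*(Z + 5) = -2 - 3*(5 + Z) = -2 + (-15 - 3*Z) = -17 - 3*Z)
n(2)*(Y((1 - 1)/(4 - 2), 6) - 2) = (-17 - 3*2)*(6² - 2) = (-17 - 6)*(36 - 2) = -23*34 = -782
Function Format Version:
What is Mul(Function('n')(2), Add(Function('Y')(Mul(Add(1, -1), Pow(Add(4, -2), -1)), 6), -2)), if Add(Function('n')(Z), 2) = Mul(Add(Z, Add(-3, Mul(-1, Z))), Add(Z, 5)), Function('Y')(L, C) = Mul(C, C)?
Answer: -782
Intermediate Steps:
Function('Y')(L, C) = Pow(C, 2)
Function('n')(Z) = Add(-17, Mul(-3, Z)) (Function('n')(Z) = Add(-2, Mul(Add(Z, Add(-3, Mul(-1, Z))), Add(Z, 5))) = Add(-2, Mul(-3, Add(5, Z))) = Add(-2, Add(-15, Mul(-3, Z))) = Add(-17, Mul(-3, Z)))
Mul(Function('n')(2), Add(Function('Y')(Mul(Add(1, -1), Pow(Add(4, -2), -1)), 6), -2)) = Mul(Add(-17, Mul(-3, 2)), Add(Pow(6, 2), -2)) = Mul(Add(-17, -6), Add(36, -2)) = Mul(-23, 34) = -782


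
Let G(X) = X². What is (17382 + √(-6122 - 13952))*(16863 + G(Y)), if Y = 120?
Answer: 543413466 + 31263*I*√20074 ≈ 5.4341e+8 + 4.4294e+6*I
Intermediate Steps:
(17382 + √(-6122 - 13952))*(16863 + G(Y)) = (17382 + √(-6122 - 13952))*(16863 + 120²) = (17382 + √(-20074))*(16863 + 14400) = (17382 + I*√20074)*31263 = 543413466 + 31263*I*√20074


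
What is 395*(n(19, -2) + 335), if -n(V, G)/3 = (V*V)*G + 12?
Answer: 973675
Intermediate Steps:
n(V, G) = -36 - 3*G*V² (n(V, G) = -3*((V*V)*G + 12) = -3*(V²*G + 12) = -3*(G*V² + 12) = -3*(12 + G*V²) = -36 - 3*G*V²)
395*(n(19, -2) + 335) = 395*((-36 - 3*(-2)*19²) + 335) = 395*((-36 - 3*(-2)*361) + 335) = 395*((-36 + 2166) + 335) = 395*(2130 + 335) = 395*2465 = 973675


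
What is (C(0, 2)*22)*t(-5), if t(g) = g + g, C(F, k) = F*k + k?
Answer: -440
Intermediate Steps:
C(F, k) = k + F*k
t(g) = 2*g
(C(0, 2)*22)*t(-5) = ((2*(1 + 0))*22)*(2*(-5)) = ((2*1)*22)*(-10) = (2*22)*(-10) = 44*(-10) = -440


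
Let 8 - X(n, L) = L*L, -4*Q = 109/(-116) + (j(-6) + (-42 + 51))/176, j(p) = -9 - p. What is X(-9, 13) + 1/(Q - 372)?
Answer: -611015673/3795065 ≈ -161.00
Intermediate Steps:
Q = 2311/10208 (Q = -(109/(-116) + ((-9 - 1*(-6)) + (-42 + 51))/176)/4 = -(109*(-1/116) + ((-9 + 6) + 9)*(1/176))/4 = -(-109/116 + (-3 + 9)*(1/176))/4 = -(-109/116 + 6*(1/176))/4 = -(-109/116 + 3/88)/4 = -¼*(-2311/2552) = 2311/10208 ≈ 0.22639)
X(n, L) = 8 - L² (X(n, L) = 8 - L*L = 8 - L²)
X(-9, 13) + 1/(Q - 372) = (8 - 1*13²) + 1/(2311/10208 - 372) = (8 - 1*169) + 1/(-3795065/10208) = (8 - 169) - 10208/3795065 = -161 - 10208/3795065 = -611015673/3795065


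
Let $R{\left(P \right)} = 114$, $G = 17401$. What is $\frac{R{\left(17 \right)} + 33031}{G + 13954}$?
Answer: $\frac{6629}{6271} \approx 1.0571$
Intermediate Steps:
$\frac{R{\left(17 \right)} + 33031}{G + 13954} = \frac{114 + 33031}{17401 + 13954} = \frac{33145}{31355} = 33145 \cdot \frac{1}{31355} = \frac{6629}{6271}$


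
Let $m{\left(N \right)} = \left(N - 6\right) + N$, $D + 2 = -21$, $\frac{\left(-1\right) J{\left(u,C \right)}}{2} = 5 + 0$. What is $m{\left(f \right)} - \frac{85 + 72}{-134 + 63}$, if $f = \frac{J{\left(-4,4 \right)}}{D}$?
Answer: $- \frac{4767}{1633} \approx -2.9192$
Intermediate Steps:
$J{\left(u,C \right)} = -10$ ($J{\left(u,C \right)} = - 2 \left(5 + 0\right) = \left(-2\right) 5 = -10$)
$D = -23$ ($D = -2 - 21 = -23$)
$f = \frac{10}{23}$ ($f = - \frac{10}{-23} = \left(-10\right) \left(- \frac{1}{23}\right) = \frac{10}{23} \approx 0.43478$)
$m{\left(N \right)} = -6 + 2 N$ ($m{\left(N \right)} = \left(-6 + N\right) + N = -6 + 2 N$)
$m{\left(f \right)} - \frac{85 + 72}{-134 + 63} = \left(-6 + 2 \cdot \frac{10}{23}\right) - \frac{85 + 72}{-134 + 63} = \left(-6 + \frac{20}{23}\right) - \frac{157}{-71} = - \frac{118}{23} - 157 \left(- \frac{1}{71}\right) = - \frac{118}{23} - - \frac{157}{71} = - \frac{118}{23} + \frac{157}{71} = - \frac{4767}{1633}$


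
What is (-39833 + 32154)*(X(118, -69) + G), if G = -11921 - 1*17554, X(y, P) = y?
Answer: 225432403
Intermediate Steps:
G = -29475 (G = -11921 - 17554 = -29475)
(-39833 + 32154)*(X(118, -69) + G) = (-39833 + 32154)*(118 - 29475) = -7679*(-29357) = 225432403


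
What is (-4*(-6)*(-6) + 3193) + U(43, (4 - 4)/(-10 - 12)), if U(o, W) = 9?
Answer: 3058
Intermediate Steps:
(-4*(-6)*(-6) + 3193) + U(43, (4 - 4)/(-10 - 12)) = (-4*(-6)*(-6) + 3193) + 9 = (24*(-6) + 3193) + 9 = (-144 + 3193) + 9 = 3049 + 9 = 3058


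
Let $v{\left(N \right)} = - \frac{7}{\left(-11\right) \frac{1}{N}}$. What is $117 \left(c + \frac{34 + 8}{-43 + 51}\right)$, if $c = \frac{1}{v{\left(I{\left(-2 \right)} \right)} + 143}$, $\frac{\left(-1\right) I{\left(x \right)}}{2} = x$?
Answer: $\frac{3938805}{6404} \approx 615.05$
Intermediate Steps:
$I{\left(x \right)} = - 2 x$
$v{\left(N \right)} = \frac{7 N}{11}$ ($v{\left(N \right)} = - 7 \left(- \frac{N}{11}\right) = \frac{7 N}{11}$)
$c = \frac{11}{1601}$ ($c = \frac{1}{\frac{7 \left(\left(-2\right) \left(-2\right)\right)}{11} + 143} = \frac{1}{\frac{7}{11} \cdot 4 + 143} = \frac{1}{\frac{28}{11} + 143} = \frac{1}{\frac{1601}{11}} = \frac{11}{1601} \approx 0.0068707$)
$117 \left(c + \frac{34 + 8}{-43 + 51}\right) = 117 \left(\frac{11}{1601} + \frac{34 + 8}{-43 + 51}\right) = 117 \left(\frac{11}{1601} + \frac{42}{8}\right) = 117 \left(\frac{11}{1601} + 42 \cdot \frac{1}{8}\right) = 117 \left(\frac{11}{1601} + \frac{21}{4}\right) = 117 \cdot \frac{33665}{6404} = \frac{3938805}{6404}$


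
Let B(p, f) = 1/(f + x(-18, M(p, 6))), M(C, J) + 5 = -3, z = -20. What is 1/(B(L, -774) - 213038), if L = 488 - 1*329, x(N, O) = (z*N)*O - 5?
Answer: -3659/779506043 ≈ -4.6940e-6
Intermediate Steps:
M(C, J) = -8 (M(C, J) = -5 - 3 = -8)
x(N, O) = -5 - 20*N*O (x(N, O) = (-20*N)*O - 5 = -20*N*O - 5 = -5 - 20*N*O)
L = 159 (L = 488 - 329 = 159)
B(p, f) = 1/(-2885 + f) (B(p, f) = 1/(f + (-5 - 20*(-18)*(-8))) = 1/(f + (-5 - 2880)) = 1/(f - 2885) = 1/(-2885 + f))
1/(B(L, -774) - 213038) = 1/(1/(-2885 - 774) - 213038) = 1/(1/(-3659) - 213038) = 1/(-1/3659 - 213038) = 1/(-779506043/3659) = -3659/779506043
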